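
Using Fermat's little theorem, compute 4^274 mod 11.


Fermat's little theorem: if p is prime and gcd(a,p)=1, then a^(p-1) ≡ 1 (mod p)
p = 11 is prime, gcd(4,11) = 1
Reduce exponent: 274 mod 10 = 4
So 4^274 ≡ 4^4 (mod 11)
4^4 mod 11 = 3

4^274 ≡ 3 (mod 11)


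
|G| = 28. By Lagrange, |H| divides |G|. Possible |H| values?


Lagrange's theorem: |H| divides |G|
|G| = 28
Divisors of 28: 1, 2, 4, 7, 14, 28

Possible subgroup orders: {1, 2, 4, 7, 14, 28}


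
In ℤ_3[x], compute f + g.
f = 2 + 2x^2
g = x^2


Add coefficients mod 3:
x^0: 2 + 0 = 2 (mod 3)
x^1: 0 + 0 = 0 (mod 3)
x^2: 2 + 1 = 0 (mod 3)
Result: 2

f + g = 2


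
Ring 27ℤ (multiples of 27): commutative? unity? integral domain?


27ℤ is a commutative ring under +,× but has no multiplicative identity (1 ∉ 27ℤ); it has no zero divisors, but without unity it is not an integral domain
Commutative: Yes
Integral domain: No
Has unity: No

27ℤ (multiples of 27): Commutative=Yes, Unity=No


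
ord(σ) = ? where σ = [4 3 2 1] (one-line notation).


Cycle decomposition: (1 4) (2 3)
Cycle lengths: 2, 2
Order = lcm(2, 2) = 2

ord(σ) = 2


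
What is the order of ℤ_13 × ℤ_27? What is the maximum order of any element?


|ℤ_13 × ℤ_27| = 13 × 27 = 351
Max element order = lcm(13,27) = 351
Cyclic? Yes (gcd=1)

|ℤ_13×ℤ_27| = 351, max element order = 351


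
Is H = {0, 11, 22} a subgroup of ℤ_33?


Subgroup test for H = {0, 11, 22} in (ℤ_33, +):
(1) 0 ∈ H? Yes
(2) Closure: for all a,b ∈ H, (a+b) mod 33 ∈ H? Yes
(3) Inverses: for all a ∈ H, -a mod 33 ∈ H? Yes

Yes, H is a subgroup of ℤ_33


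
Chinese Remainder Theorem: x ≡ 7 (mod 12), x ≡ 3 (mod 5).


m₁ = 12, m₂ = 5, gcd = 1, so CRT applies. M = m₁·m₂ = 60
Let M₁ = M/m₁ = 5, M₂ = M/m₂ = 12
Find y₁ ≡ M₁⁻¹ (mod m₁): 5⁻¹ ≡ 5 (mod 12)
Find y₂ ≡ M₂⁻¹ (mod m₂): 12⁻¹ ≡ 3 (mod 5)
x = a₁·M₁·y₁ + a₂·M₂·y₂ = 7·5·5 + 3·12·3 = 283
Reduce mod 60: x ≡ 43
Check: 43 mod 12 = 7 ✓, 43 mod 5 = 3 ✓

x ≡ 43 (mod 60)


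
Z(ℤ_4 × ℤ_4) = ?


Z(G) = {g ∈ G | gx = xg for all x ∈ G}
Direct product of abelian groups is abelian, so Z(G) = G

Z(ℤ_4 × ℤ_4) = ℤ_4 × ℤ_4


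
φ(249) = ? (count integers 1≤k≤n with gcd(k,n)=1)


Factor n: 249 = 3 × 83
φ(n) = n · ∏(1 - 1/p) over distinct primes p | n
φ(249) = 249 · (1 - 1/3) · (1 - 1/83) = 164

φ(249) = 164


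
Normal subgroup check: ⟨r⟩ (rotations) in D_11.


H = ⟨r⟩ (rotations) in D_11
The rotation subgroup ⟨r⟩ has index 2 in D_11, so it is normal

Yes, normal subgroup


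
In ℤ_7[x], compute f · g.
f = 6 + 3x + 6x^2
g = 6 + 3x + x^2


Expand and collect like terms; reduce coefficients mod 7:
x^0: 6·6 = 36 ≡ 1 (mod 7)
x^1: 6·3 + 3·6 = 36 ≡ 1 (mod 7)
x^2: 6·1 + 3·3 + 6·6 = 51 ≡ 2 (mod 7)
x^3: 3·1 + 6·3 = 21 ≡ 0 (mod 7)
x^4: 6·1 = 6 ≡ 6 (mod 7)
Result: 1 + x + 2x^2 + 6x^4

f · g = 1 + x + 2x^2 + 6x^4


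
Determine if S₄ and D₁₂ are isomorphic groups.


Comparing S₄ and D₁₂:
S₄ has trivial center; D₁₂ has center {e, r⁶}

No, S₄ ≇ D₁₂


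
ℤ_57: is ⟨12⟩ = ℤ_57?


g generates ℤ_n iff gcd(g, n) = 1
gcd(12, 57) = 3
Since gcd = 3 ≠ 1, ⟨12⟩ has order 19 < 57, so 12 is not a generator.

No, 12 does not generate ℤ_57


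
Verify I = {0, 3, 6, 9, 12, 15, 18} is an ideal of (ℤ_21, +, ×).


Check ideal conditions for I = {0, 3, 6, 9, 12, 15, 18} in ℤ_21:
(1) I is an additive subgroup? Yes
(2) For r ∈ ℤ_21 and a ∈ I: r·a ∈ I? Yes

Yes, I is an ideal of ℤ_21


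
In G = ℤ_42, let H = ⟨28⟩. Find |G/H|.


|⟨28⟩| = n / gcd(28, 42) = 42 / 14 = 3
H is normal (ℤ_42 is abelian).
|G/H| = |G| / |H| = 42 / 3 = 14

|G/H| = 14


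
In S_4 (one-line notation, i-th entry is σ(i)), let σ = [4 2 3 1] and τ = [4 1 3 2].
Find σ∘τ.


σ∘τ: apply τ first, then σ
1 →τ 4 →σ 1
2 →τ 1 →σ 4
3 →τ 3 →σ 3
4 →τ 2 →σ 2

σ∘τ = [1 4 3 2]


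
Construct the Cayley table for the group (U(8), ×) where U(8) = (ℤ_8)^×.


Elements: {1, 3, 5, 7}
Operation: multiplication mod 8
Entry (a, b) = (a × b) mod 8

Cayley table:
  | 1 | 3 | 5 | 7
1 | 1 | 3 | 5 | 7
3 | 3 | 1 | 7 | 5
5 | 5 | 7 | 1 | 3
7 | 7 | 5 | 3 | 1


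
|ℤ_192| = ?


ℤ_n has n elements.

|ℤ_192| = 192


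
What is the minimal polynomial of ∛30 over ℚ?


∛30 satisfies x³ - 30 = 0, irreducible over ℚ (no rational root; 30 is not a perfect cube)

Minimal polynomial: x³ - 30


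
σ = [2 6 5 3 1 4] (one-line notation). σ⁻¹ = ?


To find σ⁻¹, swap domain and range:
σ(1) = 2 → σ⁻¹(2) = 1
σ(2) = 6 → σ⁻¹(6) = 2
σ(3) = 5 → σ⁻¹(5) = 3
σ(4) = 3 → σ⁻¹(3) = 4
σ(5) = 1 → σ⁻¹(1) = 5
σ(6) = 4 → σ⁻¹(4) = 6

σ⁻¹ = [5 1 4 6 3 2]


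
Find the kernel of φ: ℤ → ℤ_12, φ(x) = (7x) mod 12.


Kernel = preimage of identity
ker(φ) = {x ∈ ℤ : 7x ≡ 0 (mod 12)}. gcd(7,12) = 1, so 7x ≡ 0 (mod 12) ⟺ x ≡ 0 (mod 12/1 = 12). Hence ker(φ) = 12ℤ

ker(φ) = 12ℤ


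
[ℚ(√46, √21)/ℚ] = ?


[ℚ(√46,√21):ℚ] = [ℚ(√46,√21):ℚ(√46)]·[ℚ(√46):ℚ] = 2·2 = 4

[ℚ(√46, √21)/ℚ] = 4


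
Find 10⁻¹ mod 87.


Use the extended Euclidean algorithm to write 1 = 10·s + 87·t; then s mod 87 is the inverse.
Euclidean algorithm:
  10 = 0·87 + 10
  87 = 8·10 + 7
  10 = 1·7 + 3
  7 = 2·3 + 1
  3 = 3·1 + 0
gcd(10,87) = 1
Back-substitution gives: 10·(-26) + 87·(3) = 1
So 10⁻¹ ≡ -26 ≡ 61 (mod 87)
Check: 10 × 61 = 610 ≡ 1 (mod 87) ✓

10⁻¹ ≡ 61 (mod 87)


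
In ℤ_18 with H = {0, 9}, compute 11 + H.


11 + H = {11 + h (mod 18) : h ∈ H}
11+0=11, 11+9=2
11 + H = {2, 11} = 2 + H

11 + H = {2, 11}


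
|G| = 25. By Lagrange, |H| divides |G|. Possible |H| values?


Lagrange's theorem: |H| divides |G|
|G| = 25
Divisors of 25: 1, 5, 25

Possible subgroup orders: {1, 5, 25}


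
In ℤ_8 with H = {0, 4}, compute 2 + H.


2 + H = {2 + h (mod 8) : h ∈ H}
2+0=2, 2+4=6

2 + H = {2, 6}


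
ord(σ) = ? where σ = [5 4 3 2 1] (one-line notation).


Cycle decomposition: (1 5) (2 4)
Cycle lengths: 2, 2
Order = lcm(2, 2) = 2

ord(σ) = 2


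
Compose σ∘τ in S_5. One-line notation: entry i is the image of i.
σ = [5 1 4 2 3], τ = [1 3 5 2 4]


σ∘τ: apply τ first, then σ
1 →τ 1 →σ 5
2 →τ 3 →σ 4
3 →τ 5 →σ 3
4 →τ 2 →σ 1
5 →τ 4 →σ 2

σ∘τ = [5 4 3 1 2]


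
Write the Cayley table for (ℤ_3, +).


Elements: {0, 1, 2}
Operation: addition mod 3
Entry (a, b) = (a + b) mod 3

Cayley table:
  | 0 | 1 | 2
0 | 0 | 1 | 2
1 | 1 | 2 | 0
2 | 2 | 0 | 1


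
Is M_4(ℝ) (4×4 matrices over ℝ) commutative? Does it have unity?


Matrix multiplication is non-commutative for n ≥ 2; the identity matrix I is the unity; singular matrices give zero divisors, so not an integral domain
Commutative: No
Integral domain: No
Has unity: Yes

M_4(ℝ) (4×4 matrices over ℝ): Commutative=No, Unity=Yes


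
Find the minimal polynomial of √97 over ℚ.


√97 satisfies x² - 97 = 0, irreducible over ℚ since 97 is squarefree

Minimal polynomial: x² - 97


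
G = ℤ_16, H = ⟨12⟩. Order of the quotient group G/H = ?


|⟨12⟩| = n / gcd(12, 16) = 16 / 4 = 4
H is normal (ℤ_16 is abelian).
|G/H| = |G| / |H| = 16 / 4 = 4

|G/H| = 4


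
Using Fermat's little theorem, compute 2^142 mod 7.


Fermat's little theorem: if p is prime and gcd(a,p)=1, then a^(p-1) ≡ 1 (mod p)
p = 7 is prime, gcd(2,7) = 1
Reduce exponent: 142 mod 6 = 4
So 2^142 ≡ 2^4 (mod 7)
2^4 mod 7 = 2

2^142 ≡ 2 (mod 7)


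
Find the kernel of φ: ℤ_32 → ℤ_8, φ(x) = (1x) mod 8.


Kernel = preimage of identity
ker(φ) = {x ∈ ℤ_32 : 1x ≡ 0 (mod 8)}. Since 8 | 32, φ is well-defined. The kernel is the cyclic subgroup ⟨8⟩ of ℤ_32 (order 4), i.e. {0, 8, 16, 24}

ker(φ) = {0, 8, 16, 24}


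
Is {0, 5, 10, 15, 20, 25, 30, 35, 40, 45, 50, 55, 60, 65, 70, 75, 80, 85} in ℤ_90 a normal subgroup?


H = {0, 5, 10, 15, 20, 25, 30, 35, 40, 45, 50, 55, 60, 65, 70, 75, 80, 85} in ℤ_90
ℤ_90 is abelian; every subgroup of an abelian group is normal

Yes, normal subgroup


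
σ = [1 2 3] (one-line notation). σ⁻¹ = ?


To find σ⁻¹, swap domain and range:
σ(1) = 1 → σ⁻¹(1) = 1
σ(2) = 2 → σ⁻¹(2) = 2
σ(3) = 3 → σ⁻¹(3) = 3

σ⁻¹ = [1 2 3]


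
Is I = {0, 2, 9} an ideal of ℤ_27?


Check ideal conditions for I = {0, 2, 9} in ℤ_27:
(1) I is an additive subgroup? No
(2) For r ∈ ℤ_27 and a ∈ I: r·a ∈ I? No  [counterexample: r=2, a=2, r·a mod 27 = 4 ∉ I]

No, I is not an ideal of ℤ_27


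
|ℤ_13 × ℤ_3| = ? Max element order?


|ℤ_13 × ℤ_3| = 13 × 3 = 39
Max element order = lcm(13,3) = 39
Cyclic? Yes (gcd=1)

|ℤ_13×ℤ_3| = 39, max element order = 39


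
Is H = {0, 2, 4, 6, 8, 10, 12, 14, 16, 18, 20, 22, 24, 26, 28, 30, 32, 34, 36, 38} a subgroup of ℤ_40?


Subgroup test for H = {0, 2, 4, 6, 8, 10, 12, 14, 16, 18, 20, 22, 24, 26, 28, 30, 32, 34, 36, 38} in (ℤ_40, +):
(1) 0 ∈ H? Yes
(2) Closure: for all a,b ∈ H, (a+b) mod 40 ∈ H? Yes
(3) Inverses: for all a ∈ H, -a mod 40 ∈ H? Yes

Yes, H is a subgroup of ℤ_40


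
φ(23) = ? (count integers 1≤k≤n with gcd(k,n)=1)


φ(n) = count of k ∈ {1,...,n} with gcd(k,n)=1
Coprimes to 23: {1, 2, 3, 4, 5, 6, 7, 8, 9, 10, 11, 12, 13, 14, 15, 16, 17, 18, 19, 20, 21, 22}
Count: 22

φ(23) = 22


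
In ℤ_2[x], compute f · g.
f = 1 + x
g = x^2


Expand and collect like terms; reduce coefficients mod 2:
x^0: 1·0 = 0 ≡ 0 (mod 2)
x^1: 1·0 + 1·0 = 0 ≡ 0 (mod 2)
x^2: 1·1 + 1·0 = 1 ≡ 1 (mod 2)
x^3: 1·1 = 1 ≡ 1 (mod 2)
Result: x^2 + x^3

f · g = x^2 + x^3


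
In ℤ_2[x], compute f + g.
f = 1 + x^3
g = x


Add coefficients mod 2:
x^0: 1 + 0 = 1 (mod 2)
x^1: 0 + 1 = 1 (mod 2)
x^2: 0 + 0 = 0 (mod 2)
x^3: 1 + 0 = 1 (mod 2)
Result: 1 + x + x^3

f + g = 1 + x + x^3


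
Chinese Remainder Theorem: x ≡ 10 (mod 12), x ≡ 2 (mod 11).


m₁ = 12, m₂ = 11, gcd = 1, so CRT applies. M = m₁·m₂ = 132
Let M₁ = M/m₁ = 11, M₂ = M/m₂ = 12
Find y₁ ≡ M₁⁻¹ (mod m₁): 11⁻¹ ≡ 11 (mod 12)
Find y₂ ≡ M₂⁻¹ (mod m₂): 12⁻¹ ≡ 1 (mod 11)
x = a₁·M₁·y₁ + a₂·M₂·y₂ = 10·11·11 + 2·12·1 = 1234
Reduce mod 132: x ≡ 46
Check: 46 mod 12 = 10 ✓, 46 mod 11 = 2 ✓

x ≡ 46 (mod 132)


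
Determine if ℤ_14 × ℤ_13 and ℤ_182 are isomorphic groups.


Comparing ℤ_14 × ℤ_13 and ℤ_182:
gcd(14,13) = 1, so ℤ_14 × ℤ_13 ≅ ℤ_182 (CRT)

Yes, ℤ_14 × ℤ_13 ≅ ℤ_182


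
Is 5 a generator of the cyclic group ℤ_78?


g generates ℤ_n iff gcd(g, n) = 1
gcd(5, 78) = 1
Since gcd = 1, 5 is a generator.

Yes, 5 generates ℤ_78


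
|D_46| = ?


|D_n| = 2n (n rotations and n reflections)
|D_46| = 2×46 = 92

|D_46| = 92


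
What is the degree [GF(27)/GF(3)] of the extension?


GF(27) = GF(3^3), so the extension degree is 3

[GF(27)/GF(3)] = 3


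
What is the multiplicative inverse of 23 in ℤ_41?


Use the extended Euclidean algorithm to write 1 = 23·s + 41·t; then s mod 41 is the inverse.
Euclidean algorithm:
  23 = 0·41 + 23
  41 = 1·23 + 18
  23 = 1·18 + 5
  18 = 3·5 + 3
  5 = 1·3 + 2
  3 = 1·2 + 1
  2 = 2·1 + 0
gcd(23,41) = 1
Back-substitution gives: 23·(-16) + 41·(9) = 1
So 23⁻¹ ≡ -16 ≡ 25 (mod 41)
Check: 23 × 25 = 575 ≡ 1 (mod 41) ✓

23⁻¹ ≡ 25 (mod 41)


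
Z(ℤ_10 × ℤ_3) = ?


Z(G) = {g ∈ G | gx = xg for all x ∈ G}
Direct product of abelian groups is abelian, so Z(G) = G

Z(ℤ_10 × ℤ_3) = ℤ_10 × ℤ_3


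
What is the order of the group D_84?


|D_n| = 2n (n rotations and n reflections)
|D_84| = 2×84 = 168

|D_84| = 168


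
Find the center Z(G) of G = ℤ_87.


Z(G) = {g ∈ G | gx = xg for all x ∈ G}
ℤ_87 is abelian, so Z(G) = G

Z(ℤ_87) = ℤ_87


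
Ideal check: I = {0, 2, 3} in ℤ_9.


Check ideal conditions for I = {0, 2, 3} in ℤ_9:
(1) I is an additive subgroup? No
(2) For r ∈ ℤ_9 and a ∈ I: r·a ∈ I? No  [counterexample: r=2, a=2, r·a mod 9 = 4 ∉ I]

No, I is not an ideal of ℤ_9


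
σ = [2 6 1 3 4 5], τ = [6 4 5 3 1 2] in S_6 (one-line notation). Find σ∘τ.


σ∘τ: apply τ first, then σ
1 →τ 6 →σ 5
2 →τ 4 →σ 3
3 →τ 5 →σ 4
4 →τ 3 →σ 1
5 →τ 1 →σ 2
6 →τ 2 →σ 6

σ∘τ = [5 3 4 1 2 6]


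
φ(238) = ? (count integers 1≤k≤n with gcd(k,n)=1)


Factor n: 238 = 2 × 7 × 17
φ(n) = n · ∏(1 - 1/p) over distinct primes p | n
φ(238) = 238 · (1 - 1/2) · (1 - 1/7) · (1 - 1/17) = 96

φ(238) = 96


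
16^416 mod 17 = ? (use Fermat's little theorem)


Fermat's little theorem: if p is prime and gcd(a,p)=1, then a^(p-1) ≡ 1 (mod p)
p = 17 is prime, gcd(16,17) = 1
Reduce exponent: 416 mod 16 = 0
So 16^416 ≡ 16^0 (mod 17)
16^0 = 1

16^416 ≡ 1 (mod 17)


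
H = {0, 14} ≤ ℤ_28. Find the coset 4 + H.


4 + H = {4 + h (mod 28) : h ∈ H}
4+0=4, 4+14=18

4 + H = {4, 18}


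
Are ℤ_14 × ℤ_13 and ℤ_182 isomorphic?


Comparing ℤ_14 × ℤ_13 and ℤ_182:
gcd(14,13) = 1, so ℤ_14 × ℤ_13 ≅ ℤ_182 (CRT)

Yes, ℤ_14 × ℤ_13 ≅ ℤ_182


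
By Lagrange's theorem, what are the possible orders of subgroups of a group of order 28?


Lagrange's theorem: |H| divides |G|
|G| = 28
Divisors of 28: 1, 2, 4, 7, 14, 28

Possible subgroup orders: {1, 2, 4, 7, 14, 28}


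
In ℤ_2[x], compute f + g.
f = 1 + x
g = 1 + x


Add coefficients mod 2:
x^0: 1 + 1 = 0 (mod 2)
x^1: 1 + 1 = 0 (mod 2)
Result: 0

f + g = 0


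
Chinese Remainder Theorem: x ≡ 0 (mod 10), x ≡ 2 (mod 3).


m₁ = 10, m₂ = 3, gcd = 1, so CRT applies. M = m₁·m₂ = 30
Let M₁ = M/m₁ = 3, M₂ = M/m₂ = 10
Find y₁ ≡ M₁⁻¹ (mod m₁): 3⁻¹ ≡ 7 (mod 10)
Find y₂ ≡ M₂⁻¹ (mod m₂): 10⁻¹ ≡ 1 (mod 3)
x = a₁·M₁·y₁ + a₂·M₂·y₂ = 0·3·7 + 2·10·1 = 20
Reduce mod 30: x ≡ 20
Check: 20 mod 10 = 0 ✓, 20 mod 3 = 2 ✓

x ≡ 20 (mod 30)


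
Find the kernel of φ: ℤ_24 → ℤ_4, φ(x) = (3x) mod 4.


Kernel = preimage of identity
ker(φ) = {x ∈ ℤ_24 : 3x ≡ 0 (mod 4)}. Since 4 | 24, φ is well-defined. The kernel is the cyclic subgroup ⟨4⟩ of ℤ_24 (order 6), i.e. {0, 4, 8, 12, 16, 20}

ker(φ) = {0, 4, 8, 12, 16, 20}


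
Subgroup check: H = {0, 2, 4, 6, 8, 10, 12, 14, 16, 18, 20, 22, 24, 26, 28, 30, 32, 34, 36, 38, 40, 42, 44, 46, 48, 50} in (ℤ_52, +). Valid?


Subgroup test for H = {0, 2, 4, 6, 8, 10, 12, 14, 16, 18, 20, 22, 24, 26, 28, 30, 32, 34, 36, 38, 40, 42, 44, 46, 48, 50} in (ℤ_52, +):
(1) 0 ∈ H? Yes
(2) Closure: for all a,b ∈ H, (a+b) mod 52 ∈ H? Yes
(3) Inverses: for all a ∈ H, -a mod 52 ∈ H? Yes

Yes, H is a subgroup of ℤ_52


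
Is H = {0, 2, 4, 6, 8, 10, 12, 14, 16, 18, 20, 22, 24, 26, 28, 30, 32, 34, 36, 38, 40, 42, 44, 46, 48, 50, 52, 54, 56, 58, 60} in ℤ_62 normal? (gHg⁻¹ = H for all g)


H = {0, 2, 4, 6, 8, 10, 12, 14, 16, 18, 20, 22, 24, 26, 28, 30, 32, 34, 36, 38, 40, 42, 44, 46, 48, 50, 52, 54, 56, 58, 60} in ℤ_62
ℤ_62 is abelian; every subgroup of an abelian group is normal

Yes, normal subgroup


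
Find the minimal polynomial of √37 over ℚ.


√37 satisfies x² - 37 = 0, irreducible over ℚ since 37 is squarefree

Minimal polynomial: x² - 37


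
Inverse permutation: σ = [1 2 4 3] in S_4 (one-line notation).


To find σ⁻¹, swap domain and range:
σ(1) = 1 → σ⁻¹(1) = 1
σ(2) = 2 → σ⁻¹(2) = 2
σ(3) = 4 → σ⁻¹(4) = 3
σ(4) = 3 → σ⁻¹(3) = 4

σ⁻¹ = [1 2 4 3]


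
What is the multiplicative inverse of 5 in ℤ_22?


Use the extended Euclidean algorithm to write 1 = 5·s + 22·t; then s mod 22 is the inverse.
Euclidean algorithm:
  5 = 0·22 + 5
  22 = 4·5 + 2
  5 = 2·2 + 1
  2 = 2·1 + 0
gcd(5,22) = 1
Back-substitution gives: 5·(9) + 22·(-2) = 1
So 5⁻¹ ≡ 9 ≡ 9 (mod 22)
Check: 5 × 9 = 45 ≡ 1 (mod 22) ✓

5⁻¹ ≡ 9 (mod 22)


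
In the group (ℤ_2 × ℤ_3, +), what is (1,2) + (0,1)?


Operation: componentwise addition mod (2, 3)
(1,2) + (0,1) = ((a₁+b₁) mod 2, (a₂+b₂) mod 3) with a = (1,2), b = (0,1)

(1,2) + (0,1) = (1,0)


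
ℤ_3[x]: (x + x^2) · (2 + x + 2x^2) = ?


Expand and collect like terms; reduce coefficients mod 3:
x^0: 0·2 = 0 ≡ 0 (mod 3)
x^1: 0·1 + 1·2 = 2 ≡ 2 (mod 3)
x^2: 0·2 + 1·1 + 1·2 = 3 ≡ 0 (mod 3)
x^3: 1·2 + 1·1 = 3 ≡ 0 (mod 3)
x^4: 1·2 = 2 ≡ 2 (mod 3)
Result: 2x + 2x^4

f · g = 2x + 2x^4


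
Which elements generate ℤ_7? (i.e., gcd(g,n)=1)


g generates ℤ_n iff gcd(g,n) = 1
Checking each g ∈ {1,...,6}:
gcd(1,7) = 1
gcd(2,7) = 1
gcd(3,7) = 1
gcd(4,7) = 1
gcd(5,7) = 1
gcd(6,7) = 1
Generators: {1, 2, 3, 4, 5, 6}
Number of generators = φ(7) = 6

Generators of ℤ_7 = {1, 2, 3, 4, 5, 6}


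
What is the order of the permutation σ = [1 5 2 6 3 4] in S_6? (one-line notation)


Cycle decomposition: (2 5 3) (4 6)
Cycle lengths: 3, 2
Order = lcm(3, 2) = 6

ord(σ) = 6


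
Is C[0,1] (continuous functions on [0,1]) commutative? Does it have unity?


pointwise +,× is commutative with unity (constant 1); but bump functions with disjoint support multiply to 0 — zero divisors, so not an integral domain
Commutative: Yes
Integral domain: No
Has unity: Yes

C[0,1] (continuous functions on [0,1]): Commutative=Yes, Unity=Yes


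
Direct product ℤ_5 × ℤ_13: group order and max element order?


|ℤ_5 × ℤ_13| = 5 × 13 = 65
Max element order = lcm(5,13) = 65
Cyclic? Yes (gcd=1)

|ℤ_5×ℤ_13| = 65, max element order = 65


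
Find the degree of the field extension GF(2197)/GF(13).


GF(2197) = GF(13^3), so the extension degree is 3

[GF(2197)/GF(13)] = 3


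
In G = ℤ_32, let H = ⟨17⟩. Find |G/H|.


|⟨17⟩| = n / gcd(17, 32) = 32 / 1 = 32
H is normal (ℤ_32 is abelian).
|G/H| = |G| / |H| = 32 / 32 = 1

|G/H| = 1


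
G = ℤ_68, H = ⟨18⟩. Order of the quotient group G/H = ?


|⟨18⟩| = n / gcd(18, 68) = 68 / 2 = 34
H is normal (ℤ_68 is abelian).
|G/H| = |G| / |H| = 68 / 34 = 2

|G/H| = 2


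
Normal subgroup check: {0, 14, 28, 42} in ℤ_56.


H = {0, 14, 28, 42} in ℤ_56
ℤ_56 is abelian; every subgroup of an abelian group is normal

Yes, normal subgroup


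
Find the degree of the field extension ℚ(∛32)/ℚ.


∛32 has minimal polynomial x³ - 32 (irreducible over ℚ since 32 is not a perfect cube)

[ℚ(∛32)/ℚ] = 3


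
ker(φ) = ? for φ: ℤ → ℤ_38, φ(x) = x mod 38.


Kernel = preimage of identity
ker(φ) = {x ∈ ℤ : x ≡ 0 (mod 38)} = 38ℤ = {0, ±38, ±76, ...}

ker(φ) = 38ℤ


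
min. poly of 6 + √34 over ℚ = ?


Let α = 6 + √34. Then α - 6 = √34, so (α - 6)² = 34, giving α² - 12α + 2 = 0. Degree 2 and α ∉ ℚ, so this is the minimal polynomial.

Minimal polynomial: x² - 12x + 2


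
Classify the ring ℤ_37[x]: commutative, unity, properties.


ℤ_37 is a field (n prime), so ℤ_37[x] is a commutative integral domain with unity
Commutative: Yes
Integral domain: Yes
Has unity: Yes

ℤ_37[x]: Commutative=Yes, Unity=Yes


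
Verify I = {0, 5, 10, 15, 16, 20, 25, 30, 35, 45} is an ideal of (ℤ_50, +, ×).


Check ideal conditions for I = {0, 5, 10, 15, 16, 20, 25, 30, 35, 45} in ℤ_50:
(1) I is an additive subgroup? No
(2) For r ∈ ℤ_50 and a ∈ I: r·a ∈ I? No  [counterexample: r=2, a=16, r·a mod 50 = 32 ∉ I]

No, I is not an ideal of ℤ_50


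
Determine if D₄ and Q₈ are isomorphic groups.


Comparing D₄ and Q₈:
D₄ has 5 elements of order 2; Q₈ has only 1

No, D₄ ≇ Q₈


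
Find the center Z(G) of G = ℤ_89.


Z(G) = {g ∈ G | gx = xg for all x ∈ G}
ℤ_89 is abelian, so Z(G) = G

Z(ℤ_89) = ℤ_89


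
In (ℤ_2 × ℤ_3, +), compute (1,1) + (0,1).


Operation: componentwise addition mod (2, 3)
(1,1) + (0,1) = ((a₁+b₁) mod 2, (a₂+b₂) mod 3) with a = (1,1), b = (0,1)

(1,1) + (0,1) = (1,2)


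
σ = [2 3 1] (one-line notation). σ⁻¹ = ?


To find σ⁻¹, swap domain and range:
σ(1) = 2 → σ⁻¹(2) = 1
σ(2) = 3 → σ⁻¹(3) = 2
σ(3) = 1 → σ⁻¹(1) = 3

σ⁻¹ = [3 1 2]


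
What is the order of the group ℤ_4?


ℤ_n has n elements.

|ℤ_4| = 4


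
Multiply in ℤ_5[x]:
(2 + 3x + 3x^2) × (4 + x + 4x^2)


Expand and collect like terms; reduce coefficients mod 5:
x^0: 2·4 = 8 ≡ 3 (mod 5)
x^1: 2·1 + 3·4 = 14 ≡ 4 (mod 5)
x^2: 2·4 + 3·1 + 3·4 = 23 ≡ 3 (mod 5)
x^3: 3·4 + 3·1 = 15 ≡ 0 (mod 5)
x^4: 3·4 = 12 ≡ 2 (mod 5)
Result: 3 + 4x + 3x^2 + 2x^4

f · g = 3 + 4x + 3x^2 + 2x^4


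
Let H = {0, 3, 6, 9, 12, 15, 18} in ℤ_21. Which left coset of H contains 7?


7 + H = {7 + h (mod 21) : h ∈ H}
7+0=7, 7+3=10, 7+6=13, 7+9=16, 7+12=19, 7+15=1, 7+18=4
7 + H = {1, 4, 7, 10, 13, 16, 19} = 1 + H

7 + H = {1, 4, 7, 10, 13, 16, 19}


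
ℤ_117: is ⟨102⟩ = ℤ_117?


g generates ℤ_n iff gcd(g, n) = 1
gcd(102, 117) = 3
Since gcd = 3 ≠ 1, ⟨102⟩ has order 39 < 117, so 102 is not a generator.

No, 102 does not generate ℤ_117


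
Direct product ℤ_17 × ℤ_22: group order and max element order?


|ℤ_17 × ℤ_22| = 17 × 22 = 374
Max element order = lcm(17,22) = 374
Cyclic? Yes (gcd=1)

|ℤ_17×ℤ_22| = 374, max element order = 374


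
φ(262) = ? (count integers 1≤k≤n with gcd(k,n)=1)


Factor n: 262 = 2 × 131
φ(n) = n · ∏(1 - 1/p) over distinct primes p | n
φ(262) = 262 · (1 - 1/2) · (1 - 1/131) = 130

φ(262) = 130


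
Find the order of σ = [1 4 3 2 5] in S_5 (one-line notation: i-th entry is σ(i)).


Cycle decomposition: (2 4)
Cycle lengths: 2
Order = lcm(2) = 2

ord(σ) = 2


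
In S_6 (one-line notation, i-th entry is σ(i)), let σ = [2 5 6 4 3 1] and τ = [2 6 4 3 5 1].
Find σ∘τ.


σ∘τ: apply τ first, then σ
1 →τ 2 →σ 5
2 →τ 6 →σ 1
3 →τ 4 →σ 4
4 →τ 3 →σ 6
5 →τ 5 →σ 3
6 →τ 1 →σ 2

σ∘τ = [5 1 4 6 3 2]


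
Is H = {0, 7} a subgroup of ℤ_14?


Subgroup test for H = {0, 7} in (ℤ_14, +):
(1) 0 ∈ H? Yes
(2) Closure: for all a,b ∈ H, (a+b) mod 14 ∈ H? Yes
(3) Inverses: for all a ∈ H, -a mod 14 ∈ H? Yes

Yes, H is a subgroup of ℤ_14


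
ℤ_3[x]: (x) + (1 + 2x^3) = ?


Add coefficients mod 3:
x^0: 0 + 1 = 1 (mod 3)
x^1: 1 + 0 = 1 (mod 3)
x^2: 0 + 0 = 0 (mod 3)
x^3: 0 + 2 = 2 (mod 3)
Result: 1 + x + 2x^3

f + g = 1 + x + 2x^3


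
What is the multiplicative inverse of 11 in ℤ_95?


Use the extended Euclidean algorithm to write 1 = 11·s + 95·t; then s mod 95 is the inverse.
Euclidean algorithm:
  11 = 0·95 + 11
  95 = 8·11 + 7
  11 = 1·7 + 4
  7 = 1·4 + 3
  4 = 1·3 + 1
  3 = 3·1 + 0
gcd(11,95) = 1
Back-substitution gives: 11·(26) + 95·(-3) = 1
So 11⁻¹ ≡ 26 ≡ 26 (mod 95)
Check: 11 × 26 = 286 ≡ 1 (mod 95) ✓

11⁻¹ ≡ 26 (mod 95)


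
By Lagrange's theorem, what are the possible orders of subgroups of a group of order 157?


Lagrange's theorem: |H| divides |G|
|G| = 157
Divisors of 157: 1, 157

Possible subgroup orders: {1, 157}


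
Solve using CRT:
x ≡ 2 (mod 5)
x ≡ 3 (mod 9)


m₁ = 5, m₂ = 9, gcd = 1, so CRT applies. M = m₁·m₂ = 45
Let M₁ = M/m₁ = 9, M₂ = M/m₂ = 5
Find y₁ ≡ M₁⁻¹ (mod m₁): 9⁻¹ ≡ 4 (mod 5)
Find y₂ ≡ M₂⁻¹ (mod m₂): 5⁻¹ ≡ 2 (mod 9)
x = a₁·M₁·y₁ + a₂·M₂·y₂ = 2·9·4 + 3·5·2 = 102
Reduce mod 45: x ≡ 12
Check: 12 mod 5 = 2 ✓, 12 mod 9 = 3 ✓

x ≡ 12 (mod 45)


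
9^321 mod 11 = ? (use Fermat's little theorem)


Fermat's little theorem: if p is prime and gcd(a,p)=1, then a^(p-1) ≡ 1 (mod p)
p = 11 is prime, gcd(9,11) = 1
Reduce exponent: 321 mod 10 = 1
So 9^321 ≡ 9^1 (mod 11)
9^1 mod 11 = 9

9^321 ≡ 9 (mod 11)


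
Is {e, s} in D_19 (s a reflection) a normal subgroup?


H = {e, s} in D_19 (s a reflection)
r·s·r⁻¹ = sr⁻² ≠ s for n ≥ 3, so {e, s} is not closed under conjugation

No, not a normal subgroup


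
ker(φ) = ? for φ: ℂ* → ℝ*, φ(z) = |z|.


Kernel = preimage of identity
ker(φ) = {z ∈ ℂ* | |z| = 1} = unit circle S¹

ker(φ) = S¹ (unit circle)


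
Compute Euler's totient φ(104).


Factor n: 104 = 2^3 × 13
φ(n) = n · ∏(1 - 1/p) over distinct primes p | n
φ(104) = 104 · (1 - 1/2) · (1 - 1/13) = 48

φ(104) = 48


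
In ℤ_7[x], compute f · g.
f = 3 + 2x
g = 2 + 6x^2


Expand and collect like terms; reduce coefficients mod 7:
x^0: 3·2 = 6 ≡ 6 (mod 7)
x^1: 3·0 + 2·2 = 4 ≡ 4 (mod 7)
x^2: 3·6 + 2·0 = 18 ≡ 4 (mod 7)
x^3: 2·6 = 12 ≡ 5 (mod 7)
Result: 6 + 4x + 4x^2 + 5x^3

f · g = 6 + 4x + 4x^2 + 5x^3


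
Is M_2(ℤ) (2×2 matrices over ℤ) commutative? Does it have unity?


Matrix multiplication is non-commutative for n ≥ 2; the identity matrix I is the unity; singular matrices give zero divisors, so not an integral domain
Commutative: No
Integral domain: No
Has unity: Yes

M_2(ℤ) (2×2 matrices over ℤ): Commutative=No, Unity=Yes


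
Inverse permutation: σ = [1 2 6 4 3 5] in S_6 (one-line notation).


To find σ⁻¹, swap domain and range:
σ(1) = 1 → σ⁻¹(1) = 1
σ(2) = 2 → σ⁻¹(2) = 2
σ(3) = 6 → σ⁻¹(6) = 3
σ(4) = 4 → σ⁻¹(4) = 4
σ(5) = 3 → σ⁻¹(3) = 5
σ(6) = 5 → σ⁻¹(5) = 6

σ⁻¹ = [1 2 5 4 6 3]


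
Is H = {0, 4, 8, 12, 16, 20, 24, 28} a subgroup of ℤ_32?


Subgroup test for H = {0, 4, 8, 12, 16, 20, 24, 28} in (ℤ_32, +):
(1) 0 ∈ H? Yes
(2) Closure: for all a,b ∈ H, (a+b) mod 32 ∈ H? Yes
(3) Inverses: for all a ∈ H, -a mod 32 ∈ H? Yes

Yes, H is a subgroup of ℤ_32


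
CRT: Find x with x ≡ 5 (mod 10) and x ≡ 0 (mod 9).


m₁ = 10, m₂ = 9, gcd = 1, so CRT applies. M = m₁·m₂ = 90
Let M₁ = M/m₁ = 9, M₂ = M/m₂ = 10
Find y₁ ≡ M₁⁻¹ (mod m₁): 9⁻¹ ≡ 9 (mod 10)
Find y₂ ≡ M₂⁻¹ (mod m₂): 10⁻¹ ≡ 1 (mod 9)
x = a₁·M₁·y₁ + a₂·M₂·y₂ = 5·9·9 + 0·10·1 = 405
Reduce mod 90: x ≡ 45
Check: 45 mod 10 = 5 ✓, 45 mod 9 = 0 ✓

x ≡ 45 (mod 90)


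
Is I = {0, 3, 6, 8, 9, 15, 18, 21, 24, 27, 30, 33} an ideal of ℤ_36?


Check ideal conditions for I = {0, 3, 6, 8, 9, 15, 18, 21, 24, 27, 30, 33} in ℤ_36:
(1) I is an additive subgroup? No
(2) For r ∈ ℤ_36 and a ∈ I: r·a ∈ I? No  [counterexample: r=2, a=6, r·a mod 36 = 12 ∉ I]

No, I is not an ideal of ℤ_36


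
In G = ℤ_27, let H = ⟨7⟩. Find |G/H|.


|⟨7⟩| = n / gcd(7, 27) = 27 / 1 = 27
H is normal (ℤ_27 is abelian).
|G/H| = |G| / |H| = 27 / 27 = 1

|G/H| = 1


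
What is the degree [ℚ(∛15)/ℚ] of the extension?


∛15 has minimal polynomial x³ - 15 (irreducible over ℚ since 15 is not a perfect cube)

[ℚ(∛15)/ℚ] = 3


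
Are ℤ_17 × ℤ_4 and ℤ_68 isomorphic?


Comparing ℤ_17 × ℤ_4 and ℤ_68:
gcd(17,4) = 1, so ℤ_17 × ℤ_4 ≅ ℤ_68 (CRT)

Yes, ℤ_17 × ℤ_4 ≅ ℤ_68


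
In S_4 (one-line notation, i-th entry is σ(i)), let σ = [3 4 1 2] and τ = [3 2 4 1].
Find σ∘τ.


σ∘τ: apply τ first, then σ
1 →τ 3 →σ 1
2 →τ 2 →σ 4
3 →τ 4 →σ 2
4 →τ 1 →σ 3

σ∘τ = [1 4 2 3]


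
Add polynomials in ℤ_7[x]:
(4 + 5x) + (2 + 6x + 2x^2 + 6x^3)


Add coefficients mod 7:
x^0: 4 + 2 = 6 (mod 7)
x^1: 5 + 6 = 4 (mod 7)
x^2: 0 + 2 = 2 (mod 7)
x^3: 0 + 6 = 6 (mod 7)
Result: 6 + 4x + 2x^2 + 6x^3

f + g = 6 + 4x + 2x^2 + 6x^3


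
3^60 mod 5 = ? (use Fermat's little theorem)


Fermat's little theorem: if p is prime and gcd(a,p)=1, then a^(p-1) ≡ 1 (mod p)
p = 5 is prime, gcd(3,5) = 1
Reduce exponent: 60 mod 4 = 0
So 3^60 ≡ 3^0 (mod 5)
3^0 = 1

3^60 ≡ 1 (mod 5)


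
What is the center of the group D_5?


Z(G) = {g ∈ G | gx = xg for all x ∈ G}
For odd n, Z(D_n) = {e}: no nontrivial rotation commutes with all reflections

Z(D_5) = {e}


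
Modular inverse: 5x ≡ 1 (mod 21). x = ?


Use the extended Euclidean algorithm to write 1 = 5·s + 21·t; then s mod 21 is the inverse.
Euclidean algorithm:
  5 = 0·21 + 5
  21 = 4·5 + 1
  5 = 5·1 + 0
gcd(5,21) = 1
Back-substitution gives: 5·(-4) + 21·(1) = 1
So 5⁻¹ ≡ -4 ≡ 17 (mod 21)
Check: 5 × 17 = 85 ≡ 1 (mod 21) ✓

5⁻¹ ≡ 17 (mod 21)


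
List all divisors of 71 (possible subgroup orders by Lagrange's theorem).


Lagrange's theorem: |H| divides |G|
|G| = 71
Divisors of 71: 1, 71

Possible subgroup orders: {1, 71}


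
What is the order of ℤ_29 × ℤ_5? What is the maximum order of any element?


|ℤ_29 × ℤ_5| = 29 × 5 = 145
Max element order = lcm(29,5) = 145
Cyclic? Yes (gcd=1)

|ℤ_29×ℤ_5| = 145, max element order = 145


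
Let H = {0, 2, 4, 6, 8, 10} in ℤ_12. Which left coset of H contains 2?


2 + H = {2 + h (mod 12) : h ∈ H}
2+0=2, 2+2=4, 2+4=6, 2+6=8, 2+8=10, 2+10=0
2 + H = {0, 2, 4, 6, 8, 10} = 0 + H

2 + H = {0, 2, 4, 6, 8, 10}


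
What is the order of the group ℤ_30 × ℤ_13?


|A × B| = |A| · |B|
|ℤ_30 × ℤ_13| = 30 × 13 = 390

|ℤ_30 × ℤ_13| = 390


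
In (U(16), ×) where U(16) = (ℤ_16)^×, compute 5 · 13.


Operation: multiplication mod 16
5 · 13 = (a × b) mod 16 with a = 5, b = 13

5 · 13 = 1


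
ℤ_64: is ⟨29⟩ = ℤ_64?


g generates ℤ_n iff gcd(g, n) = 1
gcd(29, 64) = 1
Since gcd = 1, 29 is a generator.

Yes, 29 generates ℤ_64


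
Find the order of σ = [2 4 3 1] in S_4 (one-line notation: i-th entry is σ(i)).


Cycle decomposition: (1 2 4)
Cycle lengths: 3
Order = lcm(3) = 3

ord(σ) = 3


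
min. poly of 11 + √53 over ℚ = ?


Let α = 11 + √53. Then α - 11 = √53, so (α - 11)² = 53, giving α² - 22α + 68 = 0. Degree 2 and α ∉ ℚ, so this is the minimal polynomial.

Minimal polynomial: x² - 22x + 68


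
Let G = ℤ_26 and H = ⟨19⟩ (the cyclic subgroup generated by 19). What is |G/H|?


|⟨19⟩| = n / gcd(19, 26) = 26 / 1 = 26
H is normal (ℤ_26 is abelian).
|G/H| = |G| / |H| = 26 / 26 = 1

|G/H| = 1


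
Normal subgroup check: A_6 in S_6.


H = A_6 in S_6
A_6 has index 2 in S_6, and every subgroup of index 2 is normal

Yes, normal subgroup


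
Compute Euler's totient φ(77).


Factor n: 77 = 7 × 11
φ(n) = n · ∏(1 - 1/p) over distinct primes p | n
φ(77) = 77 · (1 - 1/7) · (1 - 1/11) = 60

φ(77) = 60


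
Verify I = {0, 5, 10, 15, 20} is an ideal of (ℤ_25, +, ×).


Check ideal conditions for I = {0, 5, 10, 15, 20} in ℤ_25:
(1) I is an additive subgroup? Yes
(2) For r ∈ ℤ_25 and a ∈ I: r·a ∈ I? Yes

Yes, I is an ideal of ℤ_25


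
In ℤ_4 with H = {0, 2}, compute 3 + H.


3 + H = {3 + h (mod 4) : h ∈ H}
3+0=3, 3+2=1
3 + H = {1, 3} = 1 + H

3 + H = {1, 3}


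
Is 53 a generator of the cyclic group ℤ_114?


g generates ℤ_n iff gcd(g, n) = 1
gcd(53, 114) = 1
Since gcd = 1, 53 is a generator.

Yes, 53 generates ℤ_114


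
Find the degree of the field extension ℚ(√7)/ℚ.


√7 has minimal polynomial x² - 7 (irreducible over ℚ since 7 is squarefree)

[ℚ(√7)/ℚ] = 2


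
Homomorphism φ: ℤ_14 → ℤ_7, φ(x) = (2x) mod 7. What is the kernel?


Kernel = preimage of identity
ker(φ) = {x ∈ ℤ_14 : 2x ≡ 0 (mod 7)}. Since 7 | 14, φ is well-defined. The kernel is the cyclic subgroup ⟨7⟩ of ℤ_14 (order 2), i.e. {0, 7}

ker(φ) = {0, 7}


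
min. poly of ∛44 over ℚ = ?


∛44 satisfies x³ - 44 = 0, irreducible over ℚ (no rational root; 44 is not a perfect cube)

Minimal polynomial: x³ - 44


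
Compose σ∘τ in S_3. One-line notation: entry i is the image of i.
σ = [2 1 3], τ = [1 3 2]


σ∘τ: apply τ first, then σ
1 →τ 1 →σ 2
2 →τ 3 →σ 3
3 →τ 2 →σ 1

σ∘τ = [2 3 1]


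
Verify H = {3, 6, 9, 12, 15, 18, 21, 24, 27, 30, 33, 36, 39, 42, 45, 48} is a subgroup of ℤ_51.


Subgroup test for H = {3, 6, 9, 12, 15, 18, 21, 24, 27, 30, 33, 36, 39, 42, 45, 48} in (ℤ_51, +):
(1) 0 ∈ H? No
(2) Closure: for all a,b ∈ H, (a+b) mod 51 ∈ H? No  [counterexample: 3 + 48 = 0 ∉ H]
(3) Inverses: for all a ∈ H, -a mod 51 ∈ H? Yes

No, H is not a subgroup of ℤ_51


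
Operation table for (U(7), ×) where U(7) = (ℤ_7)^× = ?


Elements: {1, 2, 3, 4, 5, 6}
Operation: multiplication mod 7
Entry (a, b) = (a × b) mod 7

Cayley table:
  | 1 | 2 | 3 | 4 | 5 | 6
1 | 1 | 2 | 3 | 4 | 5 | 6
2 | 2 | 4 | 6 | 1 | 3 | 5
3 | 3 | 6 | 2 | 5 | 1 | 4
4 | 4 | 1 | 5 | 2 | 6 | 3
5 | 5 | 3 | 1 | 6 | 4 | 2
6 | 6 | 5 | 4 | 3 | 2 | 1


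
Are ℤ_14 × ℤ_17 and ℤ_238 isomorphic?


Comparing ℤ_14 × ℤ_17 and ℤ_238:
gcd(14,17) = 1, so ℤ_14 × ℤ_17 ≅ ℤ_238 (CRT)

Yes, ℤ_14 × ℤ_17 ≅ ℤ_238


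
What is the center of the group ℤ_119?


Z(G) = {g ∈ G | gx = xg for all x ∈ G}
ℤ_119 is abelian, so Z(G) = G

Z(ℤ_119) = ℤ_119


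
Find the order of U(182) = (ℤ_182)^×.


U(n) is the group of units mod n; |U(n)| = φ(n)
|U(182)| = φ(182) = 72

|U(182) = (ℤ_182)^×| = 72


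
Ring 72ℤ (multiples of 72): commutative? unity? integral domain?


72ℤ is a commutative ring under +,× but has no multiplicative identity (1 ∉ 72ℤ); it has no zero divisors, but without unity it is not an integral domain
Commutative: Yes
Integral domain: No
Has unity: No

72ℤ (multiples of 72): Commutative=Yes, Unity=No


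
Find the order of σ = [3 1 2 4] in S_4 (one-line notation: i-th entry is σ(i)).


Cycle decomposition: (1 3 2)
Cycle lengths: 3
Order = lcm(3) = 3

ord(σ) = 3


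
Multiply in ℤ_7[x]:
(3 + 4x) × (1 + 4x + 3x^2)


Expand and collect like terms; reduce coefficients mod 7:
x^0: 3·1 = 3 ≡ 3 (mod 7)
x^1: 3·4 + 4·1 = 16 ≡ 2 (mod 7)
x^2: 3·3 + 4·4 = 25 ≡ 4 (mod 7)
x^3: 4·3 = 12 ≡ 5 (mod 7)
Result: 3 + 2x + 4x^2 + 5x^3

f · g = 3 + 2x + 4x^2 + 5x^3


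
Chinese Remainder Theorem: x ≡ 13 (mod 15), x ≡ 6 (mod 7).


m₁ = 15, m₂ = 7, gcd = 1, so CRT applies. M = m₁·m₂ = 105
Let M₁ = M/m₁ = 7, M₂ = M/m₂ = 15
Find y₁ ≡ M₁⁻¹ (mod m₁): 7⁻¹ ≡ 13 (mod 15)
Find y₂ ≡ M₂⁻¹ (mod m₂): 15⁻¹ ≡ 1 (mod 7)
x = a₁·M₁·y₁ + a₂·M₂·y₂ = 13·7·13 + 6·15·1 = 1273
Reduce mod 105: x ≡ 13
Check: 13 mod 15 = 13 ✓, 13 mod 7 = 6 ✓

x ≡ 13 (mod 105)


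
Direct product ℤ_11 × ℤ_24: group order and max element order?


|ℤ_11 × ℤ_24| = 11 × 24 = 264
Max element order = lcm(11,24) = 264
Cyclic? Yes (gcd=1)

|ℤ_11×ℤ_24| = 264, max element order = 264


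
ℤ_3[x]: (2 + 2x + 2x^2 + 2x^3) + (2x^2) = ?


Add coefficients mod 3:
x^0: 2 + 0 = 2 (mod 3)
x^1: 2 + 0 = 2 (mod 3)
x^2: 2 + 2 = 1 (mod 3)
x^3: 2 + 0 = 2 (mod 3)
Result: 2 + 2x + x^2 + 2x^3

f + g = 2 + 2x + x^2 + 2x^3


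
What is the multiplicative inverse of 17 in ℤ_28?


Use the extended Euclidean algorithm to write 1 = 17·s + 28·t; then s mod 28 is the inverse.
Euclidean algorithm:
  17 = 0·28 + 17
  28 = 1·17 + 11
  17 = 1·11 + 6
  11 = 1·6 + 5
  6 = 1·5 + 1
  5 = 5·1 + 0
gcd(17,28) = 1
Back-substitution gives: 17·(5) + 28·(-3) = 1
So 17⁻¹ ≡ 5 ≡ 5 (mod 28)
Check: 17 × 5 = 85 ≡ 1 (mod 28) ✓

17⁻¹ ≡ 5 (mod 28)


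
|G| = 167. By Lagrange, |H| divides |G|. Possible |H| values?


Lagrange's theorem: |H| divides |G|
|G| = 167
Divisors of 167: 1, 167

Possible subgroup orders: {1, 167}


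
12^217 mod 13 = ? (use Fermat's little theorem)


Fermat's little theorem: if p is prime and gcd(a,p)=1, then a^(p-1) ≡ 1 (mod p)
p = 13 is prime, gcd(12,13) = 1
Reduce exponent: 217 mod 12 = 1
So 12^217 ≡ 12^1 (mod 13)
12^1 mod 13 = 12

12^217 ≡ 12 (mod 13)


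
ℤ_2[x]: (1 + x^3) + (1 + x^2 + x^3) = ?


Add coefficients mod 2:
x^0: 1 + 1 = 0 (mod 2)
x^1: 0 + 0 = 0 (mod 2)
x^2: 0 + 1 = 1 (mod 2)
x^3: 1 + 1 = 0 (mod 2)
Result: x^2

f + g = x^2


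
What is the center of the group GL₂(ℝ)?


Z(G) = {g ∈ G | gx = xg for all x ∈ G}
Only scalar multiples of the identity commute with all invertible matrices

Z(GL₂(ℝ)) = {aI : a ∈ ℝ, a ≠ 0}


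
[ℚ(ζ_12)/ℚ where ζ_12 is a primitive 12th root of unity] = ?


[ℚ(ζ_n):ℚ] = deg Φ_n(x) = φ(n). Here φ(12) = 4

[ℚ(ζ_12)/ℚ where ζ_12 is a primitive 12th root of unity] = 4


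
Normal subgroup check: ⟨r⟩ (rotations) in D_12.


H = ⟨r⟩ (rotations) in D_12
The rotation subgroup ⟨r⟩ has index 2 in D_12, so it is normal

Yes, normal subgroup


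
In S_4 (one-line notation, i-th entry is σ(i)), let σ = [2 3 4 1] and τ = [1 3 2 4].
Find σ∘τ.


σ∘τ: apply τ first, then σ
1 →τ 1 →σ 2
2 →τ 3 →σ 4
3 →τ 2 →σ 3
4 →τ 4 →σ 1

σ∘τ = [2 4 3 1]


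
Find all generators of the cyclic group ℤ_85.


g generates ℤ_n iff gcd(g,n) = 1
Prime factors of 85: 5, 17
Generators are g ∈ {1,...,84} not divisible by any of these primes.
Generators: {1, 2, 3, 4, 6, 7, 8, 9, 11, 12, 13, 14, 16, 18, 19, 21, 22, 23, 24, 26, 27, 28, 29, 31, 32, 33, 36, 37, 38, 39, 41, 42, 43, 44, 46, 47, 48, 49, 52, 53, 54, 56, 57, 58, 59, 61, 62, 63, 64, 66, 67, 69, 71, 72, 73, 74, 76, 77, 78, 79, 81, 82, 83, 84}
Number of generators = φ(85) = 64

Generators of ℤ_85 = {1, 2, 3, 4, 6, 7, 8, 9, 11, 12, 13, 14, 16, 18, 19, 21, 22, 23, 24, 26, 27, 28, 29, 31, 32, 33, 36, 37, 38, 39, 41, 42, 43, 44, 46, 47, 48, 49, 52, 53, 54, 56, 57, 58, 59, 61, 62, 63, 64, 66, 67, 69, 71, 72, 73, 74, 76, 77, 78, 79, 81, 82, 83, 84}


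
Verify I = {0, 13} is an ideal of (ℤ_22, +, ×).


Check ideal conditions for I = {0, 13} in ℤ_22:
(1) I is an additive subgroup? No
(2) For r ∈ ℤ_22 and a ∈ I: r·a ∈ I? No  [counterexample: r=2, a=13, r·a mod 22 = 4 ∉ I]

No, I is not an ideal of ℤ_22


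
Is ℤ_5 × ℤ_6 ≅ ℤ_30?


Comparing ℤ_5 × ℤ_6 and ℤ_30:
gcd(5,6) = 1, so ℤ_5 × ℤ_6 ≅ ℤ_30 (CRT)

Yes, ℤ_5 × ℤ_6 ≅ ℤ_30


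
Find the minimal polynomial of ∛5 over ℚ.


∛5 satisfies x³ - 5 = 0, irreducible over ℚ (no rational root; 5 is not a perfect cube)

Minimal polynomial: x³ - 5


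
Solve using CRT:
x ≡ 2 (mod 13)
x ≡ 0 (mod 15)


m₁ = 13, m₂ = 15, gcd = 1, so CRT applies. M = m₁·m₂ = 195
Let M₁ = M/m₁ = 15, M₂ = M/m₂ = 13
Find y₁ ≡ M₁⁻¹ (mod m₁): 15⁻¹ ≡ 7 (mod 13)
Find y₂ ≡ M₂⁻¹ (mod m₂): 13⁻¹ ≡ 7 (mod 15)
x = a₁·M₁·y₁ + a₂·M₂·y₂ = 2·15·7 + 0·13·7 = 210
Reduce mod 195: x ≡ 15
Check: 15 mod 13 = 2 ✓, 15 mod 15 = 0 ✓

x ≡ 15 (mod 195)


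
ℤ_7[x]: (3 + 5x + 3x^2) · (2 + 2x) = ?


Expand and collect like terms; reduce coefficients mod 7:
x^0: 3·2 = 6 ≡ 6 (mod 7)
x^1: 3·2 + 5·2 = 16 ≡ 2 (mod 7)
x^2: 5·2 + 3·2 = 16 ≡ 2 (mod 7)
x^3: 3·2 = 6 ≡ 6 (mod 7)
Result: 6 + 2x + 2x^2 + 6x^3

f · g = 6 + 2x + 2x^2 + 6x^3


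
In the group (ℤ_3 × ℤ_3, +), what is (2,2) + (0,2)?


Operation: componentwise addition mod (3, 3)
(2,2) + (0,2) = ((a₁+b₁) mod 3, (a₂+b₂) mod 3) with a = (2,2), b = (0,2)

(2,2) + (0,2) = (2,1)


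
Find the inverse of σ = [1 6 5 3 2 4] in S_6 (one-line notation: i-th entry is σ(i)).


To find σ⁻¹, swap domain and range:
σ(1) = 1 → σ⁻¹(1) = 1
σ(2) = 6 → σ⁻¹(6) = 2
σ(3) = 5 → σ⁻¹(5) = 3
σ(4) = 3 → σ⁻¹(3) = 4
σ(5) = 2 → σ⁻¹(2) = 5
σ(6) = 4 → σ⁻¹(4) = 6

σ⁻¹ = [1 5 4 6 3 2]


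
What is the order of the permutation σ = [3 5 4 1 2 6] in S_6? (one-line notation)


Cycle decomposition: (1 3 4) (2 5)
Cycle lengths: 3, 2
Order = lcm(3, 2) = 6

ord(σ) = 6
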